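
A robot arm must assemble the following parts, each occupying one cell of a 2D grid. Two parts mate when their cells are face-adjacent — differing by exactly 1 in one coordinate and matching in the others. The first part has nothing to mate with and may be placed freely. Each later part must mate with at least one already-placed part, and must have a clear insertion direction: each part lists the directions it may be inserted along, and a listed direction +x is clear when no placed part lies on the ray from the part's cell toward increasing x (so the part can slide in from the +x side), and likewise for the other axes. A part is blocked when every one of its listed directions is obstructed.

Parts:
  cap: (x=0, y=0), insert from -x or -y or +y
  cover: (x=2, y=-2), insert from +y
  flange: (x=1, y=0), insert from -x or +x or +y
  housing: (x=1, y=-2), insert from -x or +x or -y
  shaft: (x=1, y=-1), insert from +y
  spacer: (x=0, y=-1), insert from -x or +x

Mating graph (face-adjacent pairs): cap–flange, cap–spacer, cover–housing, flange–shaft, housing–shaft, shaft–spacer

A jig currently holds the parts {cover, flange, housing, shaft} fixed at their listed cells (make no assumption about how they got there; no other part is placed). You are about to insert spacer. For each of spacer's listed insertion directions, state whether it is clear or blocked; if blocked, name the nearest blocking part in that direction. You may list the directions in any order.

-x: ray from spacer(0, -1) has no placed part ⇒ clear
+x: nearest on ray is shaft@(1, -1) ⇒ blocked

+x: blocked by shaft; -x: clear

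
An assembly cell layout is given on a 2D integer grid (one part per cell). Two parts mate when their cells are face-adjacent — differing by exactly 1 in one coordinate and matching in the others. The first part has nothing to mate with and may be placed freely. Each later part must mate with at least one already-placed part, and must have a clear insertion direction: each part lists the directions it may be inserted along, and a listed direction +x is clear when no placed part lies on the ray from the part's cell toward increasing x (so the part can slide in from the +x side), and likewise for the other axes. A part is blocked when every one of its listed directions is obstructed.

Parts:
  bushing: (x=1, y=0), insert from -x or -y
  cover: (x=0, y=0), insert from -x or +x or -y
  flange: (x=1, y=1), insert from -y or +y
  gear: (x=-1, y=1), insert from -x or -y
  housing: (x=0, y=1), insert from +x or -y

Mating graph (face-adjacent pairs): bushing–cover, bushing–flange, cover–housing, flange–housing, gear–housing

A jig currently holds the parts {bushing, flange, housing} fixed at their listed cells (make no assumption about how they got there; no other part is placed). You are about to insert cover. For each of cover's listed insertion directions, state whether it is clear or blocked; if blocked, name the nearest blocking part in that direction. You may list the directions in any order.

-x: ray from cover(0, 0) has no placed part ⇒ clear
+x: nearest on ray is bushing@(1, 0) ⇒ blocked
-y: ray from cover(0, 0) has no placed part ⇒ clear

+x: blocked by bushing; -x: clear; -y: clear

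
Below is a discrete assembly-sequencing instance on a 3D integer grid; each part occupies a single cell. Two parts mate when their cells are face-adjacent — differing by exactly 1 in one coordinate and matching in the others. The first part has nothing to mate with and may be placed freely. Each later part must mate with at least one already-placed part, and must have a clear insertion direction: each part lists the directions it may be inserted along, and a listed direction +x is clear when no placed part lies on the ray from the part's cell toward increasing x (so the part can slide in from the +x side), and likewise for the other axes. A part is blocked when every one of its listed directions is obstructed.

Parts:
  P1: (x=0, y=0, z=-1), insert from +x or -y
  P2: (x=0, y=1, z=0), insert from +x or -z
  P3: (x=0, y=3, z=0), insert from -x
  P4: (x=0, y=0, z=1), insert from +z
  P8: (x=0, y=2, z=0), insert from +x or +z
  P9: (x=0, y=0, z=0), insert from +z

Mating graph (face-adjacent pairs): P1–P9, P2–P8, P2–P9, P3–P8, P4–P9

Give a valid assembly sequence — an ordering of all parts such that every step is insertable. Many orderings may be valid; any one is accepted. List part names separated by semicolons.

1. P1@(0, 0, -1) [+x clear] — {P1}
2. P9@(0, 0, 0) [+z clear] — {P1, P9}
3. P4@(0, 0, 1) [+z clear] — {P1, P4, P9}
4. P2@(0, 1, 0) [+x clear] — {P1, P2, P4, P9}
5. P8@(0, 2, 0) [+x clear] — {P1, P2, P4, P8, P9}
6. P3@(0, 3, 0) [-x clear] — {P1, P2, P3, P4, P8, P9}

P1; P9; P4; P2; P8; P3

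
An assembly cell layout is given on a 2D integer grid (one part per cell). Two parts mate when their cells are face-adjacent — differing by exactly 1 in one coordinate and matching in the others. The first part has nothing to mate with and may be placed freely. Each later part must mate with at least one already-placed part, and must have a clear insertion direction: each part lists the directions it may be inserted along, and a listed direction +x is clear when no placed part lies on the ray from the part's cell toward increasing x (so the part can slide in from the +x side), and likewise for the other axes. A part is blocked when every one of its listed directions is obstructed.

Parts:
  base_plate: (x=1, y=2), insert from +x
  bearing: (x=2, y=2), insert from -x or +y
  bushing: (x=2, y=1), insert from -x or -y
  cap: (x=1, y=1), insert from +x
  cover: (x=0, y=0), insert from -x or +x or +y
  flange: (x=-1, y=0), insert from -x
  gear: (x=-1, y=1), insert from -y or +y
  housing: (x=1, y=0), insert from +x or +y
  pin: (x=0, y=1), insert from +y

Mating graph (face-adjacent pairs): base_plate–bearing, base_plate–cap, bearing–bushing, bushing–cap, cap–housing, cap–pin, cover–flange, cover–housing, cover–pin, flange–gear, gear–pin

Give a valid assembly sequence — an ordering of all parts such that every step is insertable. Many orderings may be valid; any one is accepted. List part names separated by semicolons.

1. cap@(1, 1) [+x clear] — {cap}
2. bushing@(2, 1) [-y clear] — {bushing, cap}
3. pin@(0, 1) [+y clear] — {bushing, cap, pin}
4. gear@(-1, 1) [-y clear] — {bushing, cap, gear, pin}
5. flange@(-1, 0) [-x clear] — {bushing, cap, flange, gear, pin}
6. cover@(0, 0) [+x clear] — {bushing, cap, cover, flange, gear, pin}
7. housing@(1, 0) [+x clear] — {bushing, cap, cover, flange, gear, housing, pin}
8. base_plate@(1, 2) [+x clear] — {base_plate, bushing, cap, cover, flange, gear, housing, pin}
9. bearing@(2, 2) [+y clear] — {base_plate, bearing, bushing, cap, cover, flange, gear, housing, pin}

cap; bushing; pin; gear; flange; cover; housing; base_plate; bearing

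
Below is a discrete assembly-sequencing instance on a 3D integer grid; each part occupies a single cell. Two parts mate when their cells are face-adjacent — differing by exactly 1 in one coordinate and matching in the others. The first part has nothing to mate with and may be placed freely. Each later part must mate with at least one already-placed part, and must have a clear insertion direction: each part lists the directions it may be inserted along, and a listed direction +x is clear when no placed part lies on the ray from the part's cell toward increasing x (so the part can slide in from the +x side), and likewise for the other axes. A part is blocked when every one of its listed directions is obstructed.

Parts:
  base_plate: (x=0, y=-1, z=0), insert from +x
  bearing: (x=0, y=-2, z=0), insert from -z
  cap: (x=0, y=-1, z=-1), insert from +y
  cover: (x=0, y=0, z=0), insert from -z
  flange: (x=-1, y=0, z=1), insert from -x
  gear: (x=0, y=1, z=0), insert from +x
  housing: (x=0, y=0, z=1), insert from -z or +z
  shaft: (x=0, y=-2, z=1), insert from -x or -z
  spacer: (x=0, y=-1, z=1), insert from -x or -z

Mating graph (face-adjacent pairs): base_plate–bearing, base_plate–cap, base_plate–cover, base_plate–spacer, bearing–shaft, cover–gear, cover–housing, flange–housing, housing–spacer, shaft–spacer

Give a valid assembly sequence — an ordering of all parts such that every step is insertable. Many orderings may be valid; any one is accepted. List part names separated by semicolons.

flange; housing; cover; gear; base_plate; bearing; spacer; shaft; cap

1. flange@(-1, 0, 1) [-x clear] — {flange}
2. housing@(0, 0, 1) [-z clear] — {flange, housing}
3. cover@(0, 0, 0) [-z clear] — {cover, flange, housing}
4. gear@(0, 1, 0) [+x clear] — {cover, flange, gear, housing}
5. base_plate@(0, -1, 0) [+x clear] — {base_plate, cover, flange, gear, housing}
6. bearing@(0, -2, 0) [-z clear] — {base_plate, bearing, cover, flange, gear, housing}
7. spacer@(0, -1, 1) [-x clear] — {base_plate, bearing, cover, flange, gear, housing, spacer}
8. shaft@(0, -2, 1) [-x clear] — {base_plate, bearing, cover, flange, gear, housing, shaft, spacer}
9. cap@(0, -1, -1) [+y clear] — {base_plate, bearing, cap, cover, flange, gear, housing, shaft, spacer}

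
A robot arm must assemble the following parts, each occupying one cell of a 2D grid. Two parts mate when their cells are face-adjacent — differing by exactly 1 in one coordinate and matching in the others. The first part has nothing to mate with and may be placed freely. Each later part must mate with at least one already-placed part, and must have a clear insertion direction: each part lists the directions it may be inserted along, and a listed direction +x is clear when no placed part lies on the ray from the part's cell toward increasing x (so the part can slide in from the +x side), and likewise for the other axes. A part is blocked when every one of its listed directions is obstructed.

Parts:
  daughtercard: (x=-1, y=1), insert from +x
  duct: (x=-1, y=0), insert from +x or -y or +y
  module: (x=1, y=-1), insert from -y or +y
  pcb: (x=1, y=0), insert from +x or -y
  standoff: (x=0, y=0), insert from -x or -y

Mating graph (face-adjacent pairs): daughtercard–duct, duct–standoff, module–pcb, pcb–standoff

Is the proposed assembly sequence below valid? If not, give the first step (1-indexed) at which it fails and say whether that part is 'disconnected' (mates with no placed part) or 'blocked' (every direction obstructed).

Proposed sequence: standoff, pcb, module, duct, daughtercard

Valid

1. standoff@(0, 0) [-x clear] — {standoff}
2. pcb@(1, 0) [+x clear] — {pcb, standoff}
3. module@(1, -1) [-y clear] — {module, pcb, standoff}
4. duct@(-1, 0) [-y clear] — {duct, module, pcb, standoff}
5. daughtercard@(-1, 1) [+x clear] — {daughtercard, duct, module, pcb, standoff}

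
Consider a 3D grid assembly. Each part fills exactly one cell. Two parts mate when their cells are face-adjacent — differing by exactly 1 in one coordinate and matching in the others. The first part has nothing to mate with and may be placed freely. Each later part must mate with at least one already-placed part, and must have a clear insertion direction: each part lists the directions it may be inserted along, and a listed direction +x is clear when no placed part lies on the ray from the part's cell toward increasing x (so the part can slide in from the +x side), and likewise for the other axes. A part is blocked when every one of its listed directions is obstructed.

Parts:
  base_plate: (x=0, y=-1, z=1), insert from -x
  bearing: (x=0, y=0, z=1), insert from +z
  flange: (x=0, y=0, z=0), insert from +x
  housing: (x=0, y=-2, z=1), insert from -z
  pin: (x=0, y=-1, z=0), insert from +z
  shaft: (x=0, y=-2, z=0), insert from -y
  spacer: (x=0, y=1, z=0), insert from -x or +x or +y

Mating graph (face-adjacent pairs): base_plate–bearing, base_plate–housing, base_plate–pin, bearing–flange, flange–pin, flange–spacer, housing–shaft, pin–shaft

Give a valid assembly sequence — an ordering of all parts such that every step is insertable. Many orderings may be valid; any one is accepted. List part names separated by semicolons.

1. housing@(0, -2, 1) [-z clear] — {housing}
2. shaft@(0, -2, 0) [-y clear] — {housing, shaft}
3. pin@(0, -1, 0) [+z clear] — {housing, pin, shaft}
4. flange@(0, 0, 0) [+x clear] — {flange, housing, pin, shaft}
5. bearing@(0, 0, 1) [+z clear] — {bearing, flange, housing, pin, shaft}
6. spacer@(0, 1, 0) [-x clear] — {bearing, flange, housing, pin, shaft, spacer}
7. base_plate@(0, -1, 1) [-x clear] — {base_plate, bearing, flange, housing, pin, shaft, spacer}

housing; shaft; pin; flange; bearing; spacer; base_plate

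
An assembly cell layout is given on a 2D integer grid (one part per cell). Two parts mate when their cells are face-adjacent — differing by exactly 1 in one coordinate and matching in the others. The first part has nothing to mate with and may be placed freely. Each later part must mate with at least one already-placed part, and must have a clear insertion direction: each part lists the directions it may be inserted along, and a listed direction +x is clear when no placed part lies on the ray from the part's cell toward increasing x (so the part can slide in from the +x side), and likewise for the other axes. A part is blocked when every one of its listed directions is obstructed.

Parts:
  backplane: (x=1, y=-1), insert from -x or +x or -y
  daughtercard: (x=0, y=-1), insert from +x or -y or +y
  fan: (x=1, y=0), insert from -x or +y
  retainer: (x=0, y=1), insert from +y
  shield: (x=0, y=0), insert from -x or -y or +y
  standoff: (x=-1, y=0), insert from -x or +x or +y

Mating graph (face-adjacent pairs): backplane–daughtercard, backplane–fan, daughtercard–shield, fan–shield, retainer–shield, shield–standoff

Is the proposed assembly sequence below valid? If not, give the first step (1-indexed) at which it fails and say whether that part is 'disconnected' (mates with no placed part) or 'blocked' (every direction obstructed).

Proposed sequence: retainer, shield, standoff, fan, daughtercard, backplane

Valid

1. retainer@(0, 1) [+y clear] — {retainer}
2. shield@(0, 0) [-x clear] — {retainer, shield}
3. standoff@(-1, 0) [-x clear] — {retainer, shield, standoff}
4. fan@(1, 0) [+y clear] — {fan, retainer, shield, standoff}
5. daughtercard@(0, -1) [+x clear] — {daughtercard, fan, retainer, shield, standoff}
6. backplane@(1, -1) [+x clear] — {backplane, daughtercard, fan, retainer, shield, standoff}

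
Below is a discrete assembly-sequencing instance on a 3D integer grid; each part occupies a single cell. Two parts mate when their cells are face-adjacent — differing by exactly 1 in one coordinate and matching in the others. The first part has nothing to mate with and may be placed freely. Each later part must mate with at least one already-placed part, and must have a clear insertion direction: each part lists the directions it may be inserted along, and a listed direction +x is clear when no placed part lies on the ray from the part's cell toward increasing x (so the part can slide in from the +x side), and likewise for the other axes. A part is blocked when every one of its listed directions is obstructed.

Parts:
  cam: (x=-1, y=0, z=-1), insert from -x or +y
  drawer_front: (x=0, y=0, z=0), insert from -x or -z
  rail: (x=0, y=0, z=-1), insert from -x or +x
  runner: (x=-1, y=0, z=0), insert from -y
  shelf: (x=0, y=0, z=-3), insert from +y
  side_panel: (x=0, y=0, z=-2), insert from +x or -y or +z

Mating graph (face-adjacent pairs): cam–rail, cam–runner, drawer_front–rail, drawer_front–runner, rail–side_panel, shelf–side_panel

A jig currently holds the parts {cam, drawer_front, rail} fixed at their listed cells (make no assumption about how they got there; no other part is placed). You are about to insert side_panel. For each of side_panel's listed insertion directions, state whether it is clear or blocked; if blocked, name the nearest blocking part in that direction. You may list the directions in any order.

+x: clear; +z: blocked by rail; -y: clear

+x: ray from side_panel(0, 0, -2) has no placed part ⇒ clear
-y: ray from side_panel(0, 0, -2) has no placed part ⇒ clear
+z: nearest on ray is rail@(0, 0, -1) ⇒ blocked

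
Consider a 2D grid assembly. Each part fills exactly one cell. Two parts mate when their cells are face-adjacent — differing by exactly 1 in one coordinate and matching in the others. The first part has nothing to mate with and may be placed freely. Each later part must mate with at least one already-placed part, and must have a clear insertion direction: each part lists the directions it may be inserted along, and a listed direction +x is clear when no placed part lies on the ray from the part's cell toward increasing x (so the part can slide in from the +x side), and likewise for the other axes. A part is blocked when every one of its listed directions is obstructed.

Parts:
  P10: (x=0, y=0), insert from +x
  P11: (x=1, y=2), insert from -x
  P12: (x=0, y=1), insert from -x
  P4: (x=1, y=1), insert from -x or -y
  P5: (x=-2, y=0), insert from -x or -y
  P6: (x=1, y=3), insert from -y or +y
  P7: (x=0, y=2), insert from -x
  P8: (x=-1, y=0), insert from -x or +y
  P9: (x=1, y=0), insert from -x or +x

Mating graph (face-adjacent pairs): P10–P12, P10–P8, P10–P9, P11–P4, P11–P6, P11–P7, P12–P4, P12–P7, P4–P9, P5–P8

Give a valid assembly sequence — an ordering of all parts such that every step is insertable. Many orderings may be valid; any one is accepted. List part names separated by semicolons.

P12; P10; P8; P5; P4; P11; P6; P7; P9

1. P12@(0, 1) [-x clear] — {P12}
2. P10@(0, 0) [+x clear] — {P10, P12}
3. P8@(-1, 0) [-x clear] — {P10, P12, P8}
4. P5@(-2, 0) [-x clear] — {P10, P12, P5, P8}
5. P4@(1, 1) [-y clear] — {P10, P12, P4, P5, P8}
6. P11@(1, 2) [-x clear] — {P10, P11, P12, P4, P5, P8}
7. P6@(1, 3) [+y clear] — {P10, P11, P12, P4, P5, P6, P8}
8. P7@(0, 2) [-x clear] — {P10, P11, P12, P4, P5, P6, P7, P8}
9. P9@(1, 0) [+x clear] — {P10, P11, P12, P4, P5, P6, P7, P8, P9}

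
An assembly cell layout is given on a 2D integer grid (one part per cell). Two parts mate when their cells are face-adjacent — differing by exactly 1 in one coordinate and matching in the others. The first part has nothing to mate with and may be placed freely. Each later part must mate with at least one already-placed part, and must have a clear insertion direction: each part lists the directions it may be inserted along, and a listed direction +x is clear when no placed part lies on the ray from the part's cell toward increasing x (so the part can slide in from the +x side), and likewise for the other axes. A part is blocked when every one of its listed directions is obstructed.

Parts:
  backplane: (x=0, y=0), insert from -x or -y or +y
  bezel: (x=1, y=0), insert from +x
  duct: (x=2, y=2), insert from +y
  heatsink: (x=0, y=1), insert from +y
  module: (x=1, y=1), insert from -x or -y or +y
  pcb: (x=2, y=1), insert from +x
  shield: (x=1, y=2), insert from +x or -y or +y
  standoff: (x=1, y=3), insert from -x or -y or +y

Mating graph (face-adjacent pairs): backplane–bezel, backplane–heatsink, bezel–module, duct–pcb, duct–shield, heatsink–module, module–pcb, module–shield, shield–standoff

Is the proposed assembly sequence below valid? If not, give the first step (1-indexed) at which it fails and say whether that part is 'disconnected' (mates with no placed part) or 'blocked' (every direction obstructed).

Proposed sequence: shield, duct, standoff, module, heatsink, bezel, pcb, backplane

Valid

1. shield@(1, 2) [+x clear] — {shield}
2. duct@(2, 2) [+y clear] — {duct, shield}
3. standoff@(1, 3) [-x clear] — {duct, shield, standoff}
4. module@(1, 1) [-x clear] — {duct, module, shield, standoff}
5. heatsink@(0, 1) [+y clear] — {duct, heatsink, module, shield, standoff}
6. bezel@(1, 0) [+x clear] — {bezel, duct, heatsink, module, shield, standoff}
7. pcb@(2, 1) [+x clear] — {bezel, duct, heatsink, module, pcb, shield, standoff}
8. backplane@(0, 0) [-x clear] — {backplane, bezel, duct, heatsink, module, pcb, shield, standoff}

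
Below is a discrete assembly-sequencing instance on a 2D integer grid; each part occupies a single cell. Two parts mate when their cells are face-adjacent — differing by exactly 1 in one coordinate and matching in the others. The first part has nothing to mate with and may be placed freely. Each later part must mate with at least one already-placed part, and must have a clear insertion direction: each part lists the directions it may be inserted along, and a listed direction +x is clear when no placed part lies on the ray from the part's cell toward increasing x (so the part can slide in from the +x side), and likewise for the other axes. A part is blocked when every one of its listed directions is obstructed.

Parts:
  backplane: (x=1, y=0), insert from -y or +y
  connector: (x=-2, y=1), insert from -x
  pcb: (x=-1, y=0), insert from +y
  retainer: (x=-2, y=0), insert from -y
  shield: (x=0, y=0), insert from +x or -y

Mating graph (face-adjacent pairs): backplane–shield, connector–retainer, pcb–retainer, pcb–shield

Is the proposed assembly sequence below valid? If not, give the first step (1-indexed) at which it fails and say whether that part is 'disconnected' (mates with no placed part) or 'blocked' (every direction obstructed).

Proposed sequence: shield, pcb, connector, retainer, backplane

1. shield@(0, 0) [+x clear] — {shield}
2. pcb@(-1, 0) [+y clear] — {pcb, shield}
3. connector@(-2, 1) — no placed neighbour ⇒ disconnected

Invalid at step 3 (disconnected)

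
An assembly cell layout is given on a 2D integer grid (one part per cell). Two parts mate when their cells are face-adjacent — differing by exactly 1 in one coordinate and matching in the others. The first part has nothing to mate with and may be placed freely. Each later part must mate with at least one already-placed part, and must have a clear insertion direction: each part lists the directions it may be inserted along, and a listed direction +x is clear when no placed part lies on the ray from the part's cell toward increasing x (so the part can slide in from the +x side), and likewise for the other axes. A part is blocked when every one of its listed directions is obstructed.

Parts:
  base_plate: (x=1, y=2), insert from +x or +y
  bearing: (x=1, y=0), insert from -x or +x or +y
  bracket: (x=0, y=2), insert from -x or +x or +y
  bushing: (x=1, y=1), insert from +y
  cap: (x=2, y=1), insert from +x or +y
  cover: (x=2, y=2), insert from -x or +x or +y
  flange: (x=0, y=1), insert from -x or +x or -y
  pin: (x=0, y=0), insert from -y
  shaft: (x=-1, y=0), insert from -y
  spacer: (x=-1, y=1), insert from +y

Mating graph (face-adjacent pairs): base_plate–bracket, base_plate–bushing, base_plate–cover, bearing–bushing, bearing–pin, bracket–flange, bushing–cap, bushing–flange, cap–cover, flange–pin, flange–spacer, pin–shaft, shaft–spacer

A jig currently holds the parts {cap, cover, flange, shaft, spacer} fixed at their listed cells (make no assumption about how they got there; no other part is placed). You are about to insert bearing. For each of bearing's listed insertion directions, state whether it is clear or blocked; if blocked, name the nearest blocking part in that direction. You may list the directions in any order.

+x: clear; +y: clear; -x: blocked by shaft

-x: nearest on ray is shaft@(-1, 0) ⇒ blocked
+x: ray from bearing(1, 0) has no placed part ⇒ clear
+y: ray from bearing(1, 0) has no placed part ⇒ clear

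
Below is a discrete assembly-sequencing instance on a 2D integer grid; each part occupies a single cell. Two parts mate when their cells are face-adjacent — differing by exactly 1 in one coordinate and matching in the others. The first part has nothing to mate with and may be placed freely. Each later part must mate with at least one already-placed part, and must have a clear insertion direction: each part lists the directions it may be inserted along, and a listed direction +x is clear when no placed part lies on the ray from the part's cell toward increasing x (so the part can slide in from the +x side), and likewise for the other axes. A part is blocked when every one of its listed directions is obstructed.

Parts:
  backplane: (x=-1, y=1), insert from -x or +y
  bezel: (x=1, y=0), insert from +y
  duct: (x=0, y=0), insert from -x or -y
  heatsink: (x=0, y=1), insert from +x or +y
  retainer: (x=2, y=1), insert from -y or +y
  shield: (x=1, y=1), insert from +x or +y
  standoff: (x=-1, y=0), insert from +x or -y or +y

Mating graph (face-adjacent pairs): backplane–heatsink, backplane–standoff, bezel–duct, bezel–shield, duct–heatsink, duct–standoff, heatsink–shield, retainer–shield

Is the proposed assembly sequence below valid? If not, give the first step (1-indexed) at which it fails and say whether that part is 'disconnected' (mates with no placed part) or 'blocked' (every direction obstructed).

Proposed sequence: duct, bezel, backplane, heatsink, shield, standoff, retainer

Invalid at step 3 (disconnected)

1. duct@(0, 0) [-x clear] — {duct}
2. bezel@(1, 0) [+y clear] — {bezel, duct}
3. backplane@(-1, 1) — no placed neighbour ⇒ disconnected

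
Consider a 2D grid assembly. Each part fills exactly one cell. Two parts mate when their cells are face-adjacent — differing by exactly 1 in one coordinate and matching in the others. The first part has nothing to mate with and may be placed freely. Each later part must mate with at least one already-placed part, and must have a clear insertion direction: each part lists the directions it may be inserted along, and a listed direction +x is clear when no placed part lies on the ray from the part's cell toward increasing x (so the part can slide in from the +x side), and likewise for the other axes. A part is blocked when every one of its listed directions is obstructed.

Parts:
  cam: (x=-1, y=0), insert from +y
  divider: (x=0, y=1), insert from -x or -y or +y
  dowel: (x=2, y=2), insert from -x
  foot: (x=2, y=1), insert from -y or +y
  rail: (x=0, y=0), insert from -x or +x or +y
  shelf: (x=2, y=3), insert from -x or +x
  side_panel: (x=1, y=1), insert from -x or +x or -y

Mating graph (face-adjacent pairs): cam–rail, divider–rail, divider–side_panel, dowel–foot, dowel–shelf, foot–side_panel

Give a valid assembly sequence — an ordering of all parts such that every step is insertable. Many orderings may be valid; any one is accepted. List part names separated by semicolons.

1. cam@(-1, 0) [+y clear] — {cam}
2. rail@(0, 0) [+x clear] — {cam, rail}
3. divider@(0, 1) [-x clear] — {cam, divider, rail}
4. side_panel@(1, 1) [+x clear] — {cam, divider, rail, side_panel}
5. foot@(2, 1) [-y clear] — {cam, divider, foot, rail, side_panel}
6. dowel@(2, 2) [-x clear] — {cam, divider, dowel, foot, rail, side_panel}
7. shelf@(2, 3) [-x clear] — {cam, divider, dowel, foot, rail, shelf, side_panel}

cam; rail; divider; side_panel; foot; dowel; shelf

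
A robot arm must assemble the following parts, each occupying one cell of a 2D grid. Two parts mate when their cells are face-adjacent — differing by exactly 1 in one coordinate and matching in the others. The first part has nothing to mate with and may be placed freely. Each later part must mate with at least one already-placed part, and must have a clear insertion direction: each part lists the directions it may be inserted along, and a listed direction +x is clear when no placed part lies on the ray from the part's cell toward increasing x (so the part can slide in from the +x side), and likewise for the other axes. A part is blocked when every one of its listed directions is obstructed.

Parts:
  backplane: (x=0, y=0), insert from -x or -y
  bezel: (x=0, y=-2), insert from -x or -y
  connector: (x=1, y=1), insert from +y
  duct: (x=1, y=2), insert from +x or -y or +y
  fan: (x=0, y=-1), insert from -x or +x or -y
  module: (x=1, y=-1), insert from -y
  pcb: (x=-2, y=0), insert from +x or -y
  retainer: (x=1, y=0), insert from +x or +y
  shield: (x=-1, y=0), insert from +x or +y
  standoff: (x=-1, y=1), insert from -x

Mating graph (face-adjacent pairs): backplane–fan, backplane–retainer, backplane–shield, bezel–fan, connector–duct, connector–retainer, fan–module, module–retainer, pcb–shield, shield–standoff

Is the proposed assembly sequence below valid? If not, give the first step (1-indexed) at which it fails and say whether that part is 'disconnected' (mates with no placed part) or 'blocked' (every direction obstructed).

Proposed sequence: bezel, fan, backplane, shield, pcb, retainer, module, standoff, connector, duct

1. bezel@(0, -2) [-x clear] — {bezel}
2. fan@(0, -1) [-x clear] — {bezel, fan}
3. backplane@(0, 0) [-x clear] — {backplane, bezel, fan}
4. shield@(-1, 0) [+y clear] — {backplane, bezel, fan, shield}
5. pcb@(-2, 0) [-y clear] — {backplane, bezel, fan, pcb, shield}
6. retainer@(1, 0) [+x clear] — {backplane, bezel, fan, pcb, retainer, shield}
7. module@(1, -1) [-y clear] — {backplane, bezel, fan, module, pcb, retainer, shield}
8. standoff@(-1, 1) [-x clear] — {backplane, bezel, fan, module, pcb, retainer, shield, standoff}
9. connector@(1, 1) [+y clear] — {backplane, bezel, connector, fan, module, pcb, retainer, shield, standoff}
10. duct@(1, 2) [+x clear] — {backplane, bezel, connector, duct, fan, module, pcb, retainer, shield, standoff}

Valid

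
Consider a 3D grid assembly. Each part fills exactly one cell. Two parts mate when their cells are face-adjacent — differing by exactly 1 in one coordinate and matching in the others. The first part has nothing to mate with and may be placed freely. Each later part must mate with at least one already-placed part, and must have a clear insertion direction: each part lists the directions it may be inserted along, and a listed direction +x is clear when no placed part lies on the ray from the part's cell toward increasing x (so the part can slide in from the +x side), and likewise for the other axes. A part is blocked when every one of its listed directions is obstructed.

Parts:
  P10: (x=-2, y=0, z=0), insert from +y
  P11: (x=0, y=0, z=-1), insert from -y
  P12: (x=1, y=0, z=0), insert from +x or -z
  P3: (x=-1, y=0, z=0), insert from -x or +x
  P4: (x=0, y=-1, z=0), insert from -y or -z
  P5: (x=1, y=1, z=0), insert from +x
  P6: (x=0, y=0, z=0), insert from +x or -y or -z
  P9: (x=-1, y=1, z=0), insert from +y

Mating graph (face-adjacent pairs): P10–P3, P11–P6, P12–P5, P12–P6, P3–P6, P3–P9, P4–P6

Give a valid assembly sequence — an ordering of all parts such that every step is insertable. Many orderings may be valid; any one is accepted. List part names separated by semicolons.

P4; P6; P3; P9; P11; P10; P12; P5

1. P4@(0, -1, 0) [-y clear] — {P4}
2. P6@(0, 0, 0) [+x clear] — {P4, P6}
3. P3@(-1, 0, 0) [-x clear] — {P3, P4, P6}
4. P9@(-1, 1, 0) [+y clear] — {P3, P4, P6, P9}
5. P11@(0, 0, -1) [-y clear] — {P11, P3, P4, P6, P9}
6. P10@(-2, 0, 0) [+y clear] — {P10, P11, P3, P4, P6, P9}
7. P12@(1, 0, 0) [+x clear] — {P10, P11, P12, P3, P4, P6, P9}
8. P5@(1, 1, 0) [+x clear] — {P10, P11, P12, P3, P4, P5, P6, P9}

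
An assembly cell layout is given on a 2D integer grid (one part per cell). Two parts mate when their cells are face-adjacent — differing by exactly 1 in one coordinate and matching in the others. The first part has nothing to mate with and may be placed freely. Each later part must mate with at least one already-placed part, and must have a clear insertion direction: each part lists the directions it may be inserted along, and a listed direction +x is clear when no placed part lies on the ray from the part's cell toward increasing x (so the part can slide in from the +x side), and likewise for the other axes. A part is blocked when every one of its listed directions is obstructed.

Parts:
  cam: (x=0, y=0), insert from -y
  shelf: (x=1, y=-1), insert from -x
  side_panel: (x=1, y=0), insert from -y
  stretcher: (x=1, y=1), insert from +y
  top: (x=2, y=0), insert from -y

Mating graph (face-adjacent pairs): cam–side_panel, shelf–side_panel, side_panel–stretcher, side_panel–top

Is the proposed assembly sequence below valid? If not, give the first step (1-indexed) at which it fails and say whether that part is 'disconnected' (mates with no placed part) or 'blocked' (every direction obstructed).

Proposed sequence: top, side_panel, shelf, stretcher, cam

1. top@(2, 0) [-y clear] — {top}
2. side_panel@(1, 0) [-y clear] — {side_panel, top}
3. shelf@(1, -1) [-x clear] — {shelf, side_panel, top}
4. stretcher@(1, 1) [+y clear] — {shelf, side_panel, stretcher, top}
5. cam@(0, 0) [-y clear] — {cam, shelf, side_panel, stretcher, top}

Valid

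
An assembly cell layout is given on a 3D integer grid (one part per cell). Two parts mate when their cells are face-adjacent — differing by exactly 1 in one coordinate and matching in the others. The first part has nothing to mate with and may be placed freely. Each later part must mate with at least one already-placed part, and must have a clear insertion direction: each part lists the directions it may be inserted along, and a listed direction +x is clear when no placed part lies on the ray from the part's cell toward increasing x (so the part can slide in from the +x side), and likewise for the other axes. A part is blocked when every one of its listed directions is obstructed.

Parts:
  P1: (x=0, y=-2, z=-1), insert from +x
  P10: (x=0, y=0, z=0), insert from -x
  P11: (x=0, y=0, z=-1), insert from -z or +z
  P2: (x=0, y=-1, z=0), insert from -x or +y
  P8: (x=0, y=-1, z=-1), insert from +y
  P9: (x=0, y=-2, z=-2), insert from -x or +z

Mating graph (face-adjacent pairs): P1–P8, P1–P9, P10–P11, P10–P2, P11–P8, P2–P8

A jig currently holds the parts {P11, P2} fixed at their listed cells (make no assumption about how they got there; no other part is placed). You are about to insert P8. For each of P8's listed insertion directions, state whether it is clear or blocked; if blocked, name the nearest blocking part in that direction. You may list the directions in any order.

+y: nearest on ray is P11@(0, 0, -1) ⇒ blocked

+y: blocked by P11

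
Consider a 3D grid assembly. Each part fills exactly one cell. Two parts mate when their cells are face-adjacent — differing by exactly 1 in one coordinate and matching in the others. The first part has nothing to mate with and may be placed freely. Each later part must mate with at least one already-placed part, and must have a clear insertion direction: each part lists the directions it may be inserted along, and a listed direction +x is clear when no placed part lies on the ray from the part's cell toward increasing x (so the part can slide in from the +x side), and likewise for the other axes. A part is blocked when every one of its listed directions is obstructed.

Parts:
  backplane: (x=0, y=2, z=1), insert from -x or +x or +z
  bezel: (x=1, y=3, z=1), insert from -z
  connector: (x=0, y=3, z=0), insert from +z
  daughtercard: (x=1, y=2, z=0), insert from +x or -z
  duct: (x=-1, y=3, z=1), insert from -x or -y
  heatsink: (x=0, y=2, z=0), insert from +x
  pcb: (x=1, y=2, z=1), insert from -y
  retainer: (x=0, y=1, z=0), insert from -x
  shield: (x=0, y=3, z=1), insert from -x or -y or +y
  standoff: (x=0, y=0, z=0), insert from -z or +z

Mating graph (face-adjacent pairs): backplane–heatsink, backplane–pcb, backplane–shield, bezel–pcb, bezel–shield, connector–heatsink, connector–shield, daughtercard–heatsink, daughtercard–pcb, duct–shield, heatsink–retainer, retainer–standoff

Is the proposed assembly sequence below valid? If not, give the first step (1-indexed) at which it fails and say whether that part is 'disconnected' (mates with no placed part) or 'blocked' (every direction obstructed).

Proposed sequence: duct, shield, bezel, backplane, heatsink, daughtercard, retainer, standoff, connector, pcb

Invalid at step 9 (blocked)

1. duct@(-1, 3, 1) [-x clear] — {duct}
2. shield@(0, 3, 1) [-y clear] — {duct, shield}
3. bezel@(1, 3, 1) [-z clear] — {bezel, duct, shield}
4. backplane@(0, 2, 1) [-x clear] — {backplane, bezel, duct, shield}
5. heatsink@(0, 2, 0) [+x clear] — {backplane, bezel, duct, heatsink, shield}
6. daughtercard@(1, 2, 0) [+x clear] — {backplane, bezel, daughtercard, duct, heatsink, shield}
7. retainer@(0, 1, 0) [-x clear] — {backplane, bezel, daughtercard, duct, heatsink, retainer, shield}
8. standoff@(0, 0, 0) [-z clear] — {backplane, bezel, daughtercard, duct, heatsink, retainer, shield, standoff}
9. connector@(0, 3, 0) — +z all obstructed ⇒ blocked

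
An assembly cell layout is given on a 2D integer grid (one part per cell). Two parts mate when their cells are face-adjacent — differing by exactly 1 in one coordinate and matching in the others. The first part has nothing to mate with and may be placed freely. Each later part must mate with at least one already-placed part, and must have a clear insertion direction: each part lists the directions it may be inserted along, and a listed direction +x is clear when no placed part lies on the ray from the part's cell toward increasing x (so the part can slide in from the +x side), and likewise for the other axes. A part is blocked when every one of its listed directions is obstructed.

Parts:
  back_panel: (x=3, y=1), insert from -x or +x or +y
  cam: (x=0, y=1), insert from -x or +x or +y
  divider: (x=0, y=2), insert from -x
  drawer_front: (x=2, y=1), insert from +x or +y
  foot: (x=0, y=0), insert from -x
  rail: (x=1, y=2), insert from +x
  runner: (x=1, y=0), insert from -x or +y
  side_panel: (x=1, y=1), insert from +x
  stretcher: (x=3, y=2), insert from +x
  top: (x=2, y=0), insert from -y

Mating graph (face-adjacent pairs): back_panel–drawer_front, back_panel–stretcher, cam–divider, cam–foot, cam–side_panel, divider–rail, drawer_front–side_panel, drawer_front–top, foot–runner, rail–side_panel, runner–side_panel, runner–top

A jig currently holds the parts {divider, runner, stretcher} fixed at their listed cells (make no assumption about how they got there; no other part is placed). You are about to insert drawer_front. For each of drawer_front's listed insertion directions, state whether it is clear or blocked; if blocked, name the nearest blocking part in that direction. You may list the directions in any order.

+x: clear; +y: clear

+x: ray from drawer_front(2, 1) has no placed part ⇒ clear
+y: ray from drawer_front(2, 1) has no placed part ⇒ clear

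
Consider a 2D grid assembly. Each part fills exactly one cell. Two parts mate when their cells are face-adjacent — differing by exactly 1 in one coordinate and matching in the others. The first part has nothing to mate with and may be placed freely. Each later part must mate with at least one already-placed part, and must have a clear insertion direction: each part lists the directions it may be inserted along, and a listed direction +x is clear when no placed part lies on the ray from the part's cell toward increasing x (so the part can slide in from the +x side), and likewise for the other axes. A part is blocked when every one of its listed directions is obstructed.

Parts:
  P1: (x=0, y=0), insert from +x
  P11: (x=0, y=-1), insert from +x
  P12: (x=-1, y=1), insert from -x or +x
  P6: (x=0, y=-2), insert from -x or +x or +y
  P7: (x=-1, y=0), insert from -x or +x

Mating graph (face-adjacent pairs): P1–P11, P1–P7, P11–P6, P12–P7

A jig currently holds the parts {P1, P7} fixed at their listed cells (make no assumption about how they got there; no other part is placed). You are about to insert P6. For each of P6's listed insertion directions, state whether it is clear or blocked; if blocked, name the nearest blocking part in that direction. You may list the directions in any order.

-x: ray from P6(0, -2) has no placed part ⇒ clear
+x: ray from P6(0, -2) has no placed part ⇒ clear
+y: nearest on ray is P1@(0, 0) ⇒ blocked

+x: clear; +y: blocked by P1; -x: clear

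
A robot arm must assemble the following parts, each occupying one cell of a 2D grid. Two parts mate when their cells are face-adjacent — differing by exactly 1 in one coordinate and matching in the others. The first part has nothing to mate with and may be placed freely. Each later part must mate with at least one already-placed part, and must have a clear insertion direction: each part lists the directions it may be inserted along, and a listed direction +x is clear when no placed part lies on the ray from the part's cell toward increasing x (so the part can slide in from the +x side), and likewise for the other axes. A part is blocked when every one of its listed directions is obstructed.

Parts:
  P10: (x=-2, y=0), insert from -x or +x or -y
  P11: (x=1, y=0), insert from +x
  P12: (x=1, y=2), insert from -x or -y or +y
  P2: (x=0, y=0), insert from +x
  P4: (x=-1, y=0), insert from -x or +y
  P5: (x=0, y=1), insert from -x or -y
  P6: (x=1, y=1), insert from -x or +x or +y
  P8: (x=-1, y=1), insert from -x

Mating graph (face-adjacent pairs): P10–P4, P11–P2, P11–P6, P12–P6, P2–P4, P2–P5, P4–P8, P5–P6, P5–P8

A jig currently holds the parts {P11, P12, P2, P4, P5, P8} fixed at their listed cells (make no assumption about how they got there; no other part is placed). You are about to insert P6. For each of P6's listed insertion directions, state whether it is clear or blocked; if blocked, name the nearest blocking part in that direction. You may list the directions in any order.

-x: nearest on ray is P5@(0, 1) ⇒ blocked
+x: ray from P6(1, 1) has no placed part ⇒ clear
+y: nearest on ray is P12@(1, 2) ⇒ blocked

+x: clear; +y: blocked by P12; -x: blocked by P5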